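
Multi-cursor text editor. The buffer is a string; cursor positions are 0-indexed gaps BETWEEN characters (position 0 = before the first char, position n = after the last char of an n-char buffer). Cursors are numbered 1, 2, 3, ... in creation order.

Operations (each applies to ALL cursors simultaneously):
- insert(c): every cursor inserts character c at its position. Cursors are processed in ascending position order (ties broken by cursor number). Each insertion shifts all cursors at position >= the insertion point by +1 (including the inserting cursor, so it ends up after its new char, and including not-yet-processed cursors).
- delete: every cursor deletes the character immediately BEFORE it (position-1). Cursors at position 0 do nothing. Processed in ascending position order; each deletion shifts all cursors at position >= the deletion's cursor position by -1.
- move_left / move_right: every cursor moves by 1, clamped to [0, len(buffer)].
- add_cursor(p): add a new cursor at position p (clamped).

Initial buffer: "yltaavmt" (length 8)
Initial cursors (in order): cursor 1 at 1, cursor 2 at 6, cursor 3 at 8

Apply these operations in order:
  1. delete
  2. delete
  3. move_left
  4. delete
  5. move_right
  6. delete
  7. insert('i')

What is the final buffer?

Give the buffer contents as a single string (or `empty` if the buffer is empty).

After op 1 (delete): buffer="ltaam" (len 5), cursors c1@0 c2@4 c3@5, authorship .....
After op 2 (delete): buffer="lta" (len 3), cursors c1@0 c2@3 c3@3, authorship ...
After op 3 (move_left): buffer="lta" (len 3), cursors c1@0 c2@2 c3@2, authorship ...
After op 4 (delete): buffer="a" (len 1), cursors c1@0 c2@0 c3@0, authorship .
After op 5 (move_right): buffer="a" (len 1), cursors c1@1 c2@1 c3@1, authorship .
After op 6 (delete): buffer="" (len 0), cursors c1@0 c2@0 c3@0, authorship 
After op 7 (insert('i')): buffer="iii" (len 3), cursors c1@3 c2@3 c3@3, authorship 123

Answer: iii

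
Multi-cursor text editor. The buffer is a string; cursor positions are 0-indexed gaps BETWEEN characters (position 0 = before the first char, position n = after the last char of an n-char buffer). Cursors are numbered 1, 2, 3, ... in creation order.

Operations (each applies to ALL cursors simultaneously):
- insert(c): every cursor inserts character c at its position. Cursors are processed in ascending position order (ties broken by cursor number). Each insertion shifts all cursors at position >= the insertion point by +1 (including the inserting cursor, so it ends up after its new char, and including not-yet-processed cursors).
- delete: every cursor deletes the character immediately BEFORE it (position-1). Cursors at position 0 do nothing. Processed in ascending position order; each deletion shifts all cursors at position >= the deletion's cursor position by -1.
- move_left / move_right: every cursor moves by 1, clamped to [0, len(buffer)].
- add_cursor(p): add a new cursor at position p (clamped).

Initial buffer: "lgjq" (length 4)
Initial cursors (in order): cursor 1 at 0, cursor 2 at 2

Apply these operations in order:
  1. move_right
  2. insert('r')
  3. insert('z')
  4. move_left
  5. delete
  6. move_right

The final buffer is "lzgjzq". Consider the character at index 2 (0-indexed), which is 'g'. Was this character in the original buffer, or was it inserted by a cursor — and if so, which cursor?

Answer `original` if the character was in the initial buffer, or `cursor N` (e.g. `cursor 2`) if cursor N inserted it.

After op 1 (move_right): buffer="lgjq" (len 4), cursors c1@1 c2@3, authorship ....
After op 2 (insert('r')): buffer="lrgjrq" (len 6), cursors c1@2 c2@5, authorship .1..2.
After op 3 (insert('z')): buffer="lrzgjrzq" (len 8), cursors c1@3 c2@7, authorship .11..22.
After op 4 (move_left): buffer="lrzgjrzq" (len 8), cursors c1@2 c2@6, authorship .11..22.
After op 5 (delete): buffer="lzgjzq" (len 6), cursors c1@1 c2@4, authorship .1..2.
After op 6 (move_right): buffer="lzgjzq" (len 6), cursors c1@2 c2@5, authorship .1..2.
Authorship (.=original, N=cursor N): . 1 . . 2 .
Index 2: author = original

Answer: original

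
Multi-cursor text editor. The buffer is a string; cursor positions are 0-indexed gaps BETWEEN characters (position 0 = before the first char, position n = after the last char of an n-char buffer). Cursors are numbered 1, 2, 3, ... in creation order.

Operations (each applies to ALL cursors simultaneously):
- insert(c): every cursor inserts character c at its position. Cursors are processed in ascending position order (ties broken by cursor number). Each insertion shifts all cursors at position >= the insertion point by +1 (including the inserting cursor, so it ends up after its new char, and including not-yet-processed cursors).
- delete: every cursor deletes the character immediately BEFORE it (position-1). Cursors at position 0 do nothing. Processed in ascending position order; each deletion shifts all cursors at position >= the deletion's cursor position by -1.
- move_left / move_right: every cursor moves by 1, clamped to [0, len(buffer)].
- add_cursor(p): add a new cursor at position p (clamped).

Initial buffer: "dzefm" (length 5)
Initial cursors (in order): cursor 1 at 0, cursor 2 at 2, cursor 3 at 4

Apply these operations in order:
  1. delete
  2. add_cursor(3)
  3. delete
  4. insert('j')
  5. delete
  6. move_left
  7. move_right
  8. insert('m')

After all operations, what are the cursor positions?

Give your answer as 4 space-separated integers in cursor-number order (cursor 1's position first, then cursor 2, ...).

After op 1 (delete): buffer="dem" (len 3), cursors c1@0 c2@1 c3@2, authorship ...
After op 2 (add_cursor(3)): buffer="dem" (len 3), cursors c1@0 c2@1 c3@2 c4@3, authorship ...
After op 3 (delete): buffer="" (len 0), cursors c1@0 c2@0 c3@0 c4@0, authorship 
After op 4 (insert('j')): buffer="jjjj" (len 4), cursors c1@4 c2@4 c3@4 c4@4, authorship 1234
After op 5 (delete): buffer="" (len 0), cursors c1@0 c2@0 c3@0 c4@0, authorship 
After op 6 (move_left): buffer="" (len 0), cursors c1@0 c2@0 c3@0 c4@0, authorship 
After op 7 (move_right): buffer="" (len 0), cursors c1@0 c2@0 c3@0 c4@0, authorship 
After op 8 (insert('m')): buffer="mmmm" (len 4), cursors c1@4 c2@4 c3@4 c4@4, authorship 1234

Answer: 4 4 4 4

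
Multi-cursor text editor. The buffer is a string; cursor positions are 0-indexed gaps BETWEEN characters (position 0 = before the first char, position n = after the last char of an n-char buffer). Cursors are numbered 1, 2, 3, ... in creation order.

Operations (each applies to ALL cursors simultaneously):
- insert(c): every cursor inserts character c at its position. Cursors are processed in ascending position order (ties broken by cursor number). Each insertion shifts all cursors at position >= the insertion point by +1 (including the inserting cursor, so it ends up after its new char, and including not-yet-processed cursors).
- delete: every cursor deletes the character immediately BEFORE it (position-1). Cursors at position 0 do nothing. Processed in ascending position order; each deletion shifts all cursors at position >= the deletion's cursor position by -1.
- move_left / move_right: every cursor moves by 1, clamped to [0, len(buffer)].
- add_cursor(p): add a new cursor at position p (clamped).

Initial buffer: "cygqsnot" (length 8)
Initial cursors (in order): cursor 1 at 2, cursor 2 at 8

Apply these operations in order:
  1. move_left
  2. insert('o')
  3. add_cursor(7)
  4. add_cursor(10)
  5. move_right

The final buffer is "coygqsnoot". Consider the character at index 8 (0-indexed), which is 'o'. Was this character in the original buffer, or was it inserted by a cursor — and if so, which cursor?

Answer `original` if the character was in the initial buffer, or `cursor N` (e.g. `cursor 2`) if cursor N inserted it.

Answer: cursor 2

Derivation:
After op 1 (move_left): buffer="cygqsnot" (len 8), cursors c1@1 c2@7, authorship ........
After op 2 (insert('o')): buffer="coygqsnoot" (len 10), cursors c1@2 c2@9, authorship .1......2.
After op 3 (add_cursor(7)): buffer="coygqsnoot" (len 10), cursors c1@2 c3@7 c2@9, authorship .1......2.
After op 4 (add_cursor(10)): buffer="coygqsnoot" (len 10), cursors c1@2 c3@7 c2@9 c4@10, authorship .1......2.
After op 5 (move_right): buffer="coygqsnoot" (len 10), cursors c1@3 c3@8 c2@10 c4@10, authorship .1......2.
Authorship (.=original, N=cursor N): . 1 . . . . . . 2 .
Index 8: author = 2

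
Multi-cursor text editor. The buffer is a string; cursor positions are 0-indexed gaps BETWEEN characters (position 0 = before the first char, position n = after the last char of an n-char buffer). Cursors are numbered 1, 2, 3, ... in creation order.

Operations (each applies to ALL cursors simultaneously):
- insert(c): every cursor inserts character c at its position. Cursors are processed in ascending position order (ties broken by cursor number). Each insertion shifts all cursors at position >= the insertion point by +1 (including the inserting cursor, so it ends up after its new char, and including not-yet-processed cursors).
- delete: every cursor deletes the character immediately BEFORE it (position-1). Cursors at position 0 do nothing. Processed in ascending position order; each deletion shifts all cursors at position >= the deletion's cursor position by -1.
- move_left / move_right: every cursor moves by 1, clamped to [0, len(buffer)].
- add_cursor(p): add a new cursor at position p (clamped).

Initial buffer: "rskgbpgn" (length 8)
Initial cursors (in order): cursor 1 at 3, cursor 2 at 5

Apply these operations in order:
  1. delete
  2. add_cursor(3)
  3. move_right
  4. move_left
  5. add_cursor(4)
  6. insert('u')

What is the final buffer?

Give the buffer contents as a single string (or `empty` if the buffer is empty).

After op 1 (delete): buffer="rsgpgn" (len 6), cursors c1@2 c2@3, authorship ......
After op 2 (add_cursor(3)): buffer="rsgpgn" (len 6), cursors c1@2 c2@3 c3@3, authorship ......
After op 3 (move_right): buffer="rsgpgn" (len 6), cursors c1@3 c2@4 c3@4, authorship ......
After op 4 (move_left): buffer="rsgpgn" (len 6), cursors c1@2 c2@3 c3@3, authorship ......
After op 5 (add_cursor(4)): buffer="rsgpgn" (len 6), cursors c1@2 c2@3 c3@3 c4@4, authorship ......
After op 6 (insert('u')): buffer="rsuguupugn" (len 10), cursors c1@3 c2@6 c3@6 c4@8, authorship ..1.23.4..

Answer: rsuguupugn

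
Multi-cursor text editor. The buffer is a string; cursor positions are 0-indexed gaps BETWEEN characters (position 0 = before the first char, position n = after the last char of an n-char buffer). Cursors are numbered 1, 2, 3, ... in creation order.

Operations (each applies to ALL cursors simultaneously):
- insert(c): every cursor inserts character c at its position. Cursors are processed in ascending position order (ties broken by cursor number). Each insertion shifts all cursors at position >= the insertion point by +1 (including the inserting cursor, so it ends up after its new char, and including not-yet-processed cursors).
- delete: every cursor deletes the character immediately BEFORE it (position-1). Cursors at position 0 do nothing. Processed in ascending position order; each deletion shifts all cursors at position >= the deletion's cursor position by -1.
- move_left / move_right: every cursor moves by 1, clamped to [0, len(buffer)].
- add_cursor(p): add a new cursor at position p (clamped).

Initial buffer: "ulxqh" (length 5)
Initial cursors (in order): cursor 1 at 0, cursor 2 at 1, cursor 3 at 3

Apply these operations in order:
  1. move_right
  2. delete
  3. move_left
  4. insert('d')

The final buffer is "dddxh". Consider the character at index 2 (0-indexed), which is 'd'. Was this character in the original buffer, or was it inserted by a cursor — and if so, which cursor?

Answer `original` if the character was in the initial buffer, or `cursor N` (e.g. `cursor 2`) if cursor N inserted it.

Answer: cursor 3

Derivation:
After op 1 (move_right): buffer="ulxqh" (len 5), cursors c1@1 c2@2 c3@4, authorship .....
After op 2 (delete): buffer="xh" (len 2), cursors c1@0 c2@0 c3@1, authorship ..
After op 3 (move_left): buffer="xh" (len 2), cursors c1@0 c2@0 c3@0, authorship ..
After op 4 (insert('d')): buffer="dddxh" (len 5), cursors c1@3 c2@3 c3@3, authorship 123..
Authorship (.=original, N=cursor N): 1 2 3 . .
Index 2: author = 3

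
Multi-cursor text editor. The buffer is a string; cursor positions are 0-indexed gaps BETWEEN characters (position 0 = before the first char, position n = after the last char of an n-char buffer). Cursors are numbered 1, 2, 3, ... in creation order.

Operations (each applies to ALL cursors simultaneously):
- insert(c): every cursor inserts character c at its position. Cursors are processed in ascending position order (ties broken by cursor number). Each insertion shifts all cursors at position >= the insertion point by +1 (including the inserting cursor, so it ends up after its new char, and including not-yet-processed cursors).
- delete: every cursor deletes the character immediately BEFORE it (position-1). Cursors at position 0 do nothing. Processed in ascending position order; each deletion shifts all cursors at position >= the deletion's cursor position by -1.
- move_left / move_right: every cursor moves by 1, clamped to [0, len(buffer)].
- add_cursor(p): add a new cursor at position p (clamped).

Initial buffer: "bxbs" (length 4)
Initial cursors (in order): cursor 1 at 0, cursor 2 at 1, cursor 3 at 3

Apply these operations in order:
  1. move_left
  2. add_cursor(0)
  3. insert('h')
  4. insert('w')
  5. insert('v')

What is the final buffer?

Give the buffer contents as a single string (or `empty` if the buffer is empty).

After op 1 (move_left): buffer="bxbs" (len 4), cursors c1@0 c2@0 c3@2, authorship ....
After op 2 (add_cursor(0)): buffer="bxbs" (len 4), cursors c1@0 c2@0 c4@0 c3@2, authorship ....
After op 3 (insert('h')): buffer="hhhbxhbs" (len 8), cursors c1@3 c2@3 c4@3 c3@6, authorship 124..3..
After op 4 (insert('w')): buffer="hhhwwwbxhwbs" (len 12), cursors c1@6 c2@6 c4@6 c3@10, authorship 124124..33..
After op 5 (insert('v')): buffer="hhhwwwvvvbxhwvbs" (len 16), cursors c1@9 c2@9 c4@9 c3@14, authorship 124124124..333..

Answer: hhhwwwvvvbxhwvbs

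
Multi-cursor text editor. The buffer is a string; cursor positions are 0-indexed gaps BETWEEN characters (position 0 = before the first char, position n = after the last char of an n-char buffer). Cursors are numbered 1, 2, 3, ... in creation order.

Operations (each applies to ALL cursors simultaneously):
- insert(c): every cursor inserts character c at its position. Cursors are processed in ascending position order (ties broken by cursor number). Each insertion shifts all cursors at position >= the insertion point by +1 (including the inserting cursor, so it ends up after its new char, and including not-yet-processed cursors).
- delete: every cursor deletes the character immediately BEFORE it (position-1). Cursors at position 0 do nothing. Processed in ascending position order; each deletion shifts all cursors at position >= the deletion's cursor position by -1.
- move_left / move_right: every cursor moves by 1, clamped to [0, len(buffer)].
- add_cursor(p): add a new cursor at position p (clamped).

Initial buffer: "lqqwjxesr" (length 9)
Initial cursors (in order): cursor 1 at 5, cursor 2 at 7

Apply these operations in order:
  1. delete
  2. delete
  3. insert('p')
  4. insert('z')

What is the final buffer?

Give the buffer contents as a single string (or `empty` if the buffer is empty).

Answer: lqqppzzsr

Derivation:
After op 1 (delete): buffer="lqqwxsr" (len 7), cursors c1@4 c2@5, authorship .......
After op 2 (delete): buffer="lqqsr" (len 5), cursors c1@3 c2@3, authorship .....
After op 3 (insert('p')): buffer="lqqppsr" (len 7), cursors c1@5 c2@5, authorship ...12..
After op 4 (insert('z')): buffer="lqqppzzsr" (len 9), cursors c1@7 c2@7, authorship ...1212..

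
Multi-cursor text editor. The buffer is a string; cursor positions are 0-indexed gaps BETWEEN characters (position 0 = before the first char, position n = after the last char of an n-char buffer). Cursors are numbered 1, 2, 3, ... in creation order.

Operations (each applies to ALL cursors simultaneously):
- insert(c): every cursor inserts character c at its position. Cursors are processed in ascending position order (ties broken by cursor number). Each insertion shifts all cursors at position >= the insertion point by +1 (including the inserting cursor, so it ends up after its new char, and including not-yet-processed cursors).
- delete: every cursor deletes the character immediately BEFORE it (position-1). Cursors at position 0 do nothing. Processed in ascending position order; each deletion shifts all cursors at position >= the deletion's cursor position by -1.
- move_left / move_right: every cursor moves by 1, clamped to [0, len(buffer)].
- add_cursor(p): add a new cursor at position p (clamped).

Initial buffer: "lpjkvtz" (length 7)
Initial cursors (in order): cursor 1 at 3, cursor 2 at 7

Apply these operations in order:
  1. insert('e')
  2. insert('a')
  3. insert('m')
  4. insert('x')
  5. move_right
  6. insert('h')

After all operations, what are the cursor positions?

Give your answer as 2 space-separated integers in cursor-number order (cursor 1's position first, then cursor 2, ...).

After op 1 (insert('e')): buffer="lpjekvtze" (len 9), cursors c1@4 c2@9, authorship ...1....2
After op 2 (insert('a')): buffer="lpjeakvtzea" (len 11), cursors c1@5 c2@11, authorship ...11....22
After op 3 (insert('m')): buffer="lpjeamkvtzeam" (len 13), cursors c1@6 c2@13, authorship ...111....222
After op 4 (insert('x')): buffer="lpjeamxkvtzeamx" (len 15), cursors c1@7 c2@15, authorship ...1111....2222
After op 5 (move_right): buffer="lpjeamxkvtzeamx" (len 15), cursors c1@8 c2@15, authorship ...1111....2222
After op 6 (insert('h')): buffer="lpjeamxkhvtzeamxh" (len 17), cursors c1@9 c2@17, authorship ...1111.1...22222

Answer: 9 17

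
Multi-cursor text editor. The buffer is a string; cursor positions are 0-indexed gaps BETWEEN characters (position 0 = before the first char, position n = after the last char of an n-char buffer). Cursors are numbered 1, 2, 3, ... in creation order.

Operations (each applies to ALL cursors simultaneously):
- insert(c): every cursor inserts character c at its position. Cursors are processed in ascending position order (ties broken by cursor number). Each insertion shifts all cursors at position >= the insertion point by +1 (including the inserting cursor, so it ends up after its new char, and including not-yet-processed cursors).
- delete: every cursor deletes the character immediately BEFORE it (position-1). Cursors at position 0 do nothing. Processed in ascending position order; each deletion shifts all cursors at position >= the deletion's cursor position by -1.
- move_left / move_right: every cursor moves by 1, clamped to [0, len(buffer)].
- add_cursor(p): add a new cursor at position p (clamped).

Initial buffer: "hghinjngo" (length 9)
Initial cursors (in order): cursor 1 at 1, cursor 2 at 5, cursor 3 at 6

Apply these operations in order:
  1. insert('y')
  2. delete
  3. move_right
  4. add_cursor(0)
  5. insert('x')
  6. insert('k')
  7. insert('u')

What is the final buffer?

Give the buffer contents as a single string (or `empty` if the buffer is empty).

Answer: xkuhgxkuhinjxkunxkugo

Derivation:
After op 1 (insert('y')): buffer="hyghinyjyngo" (len 12), cursors c1@2 c2@7 c3@9, authorship .1....2.3...
After op 2 (delete): buffer="hghinjngo" (len 9), cursors c1@1 c2@5 c3@6, authorship .........
After op 3 (move_right): buffer="hghinjngo" (len 9), cursors c1@2 c2@6 c3@7, authorship .........
After op 4 (add_cursor(0)): buffer="hghinjngo" (len 9), cursors c4@0 c1@2 c2@6 c3@7, authorship .........
After op 5 (insert('x')): buffer="xhgxhinjxnxgo" (len 13), cursors c4@1 c1@4 c2@9 c3@11, authorship 4..1....2.3..
After op 6 (insert('k')): buffer="xkhgxkhinjxknxkgo" (len 17), cursors c4@2 c1@6 c2@12 c3@15, authorship 44..11....22.33..
After op 7 (insert('u')): buffer="xkuhgxkuhinjxkunxkugo" (len 21), cursors c4@3 c1@8 c2@15 c3@19, authorship 444..111....222.333..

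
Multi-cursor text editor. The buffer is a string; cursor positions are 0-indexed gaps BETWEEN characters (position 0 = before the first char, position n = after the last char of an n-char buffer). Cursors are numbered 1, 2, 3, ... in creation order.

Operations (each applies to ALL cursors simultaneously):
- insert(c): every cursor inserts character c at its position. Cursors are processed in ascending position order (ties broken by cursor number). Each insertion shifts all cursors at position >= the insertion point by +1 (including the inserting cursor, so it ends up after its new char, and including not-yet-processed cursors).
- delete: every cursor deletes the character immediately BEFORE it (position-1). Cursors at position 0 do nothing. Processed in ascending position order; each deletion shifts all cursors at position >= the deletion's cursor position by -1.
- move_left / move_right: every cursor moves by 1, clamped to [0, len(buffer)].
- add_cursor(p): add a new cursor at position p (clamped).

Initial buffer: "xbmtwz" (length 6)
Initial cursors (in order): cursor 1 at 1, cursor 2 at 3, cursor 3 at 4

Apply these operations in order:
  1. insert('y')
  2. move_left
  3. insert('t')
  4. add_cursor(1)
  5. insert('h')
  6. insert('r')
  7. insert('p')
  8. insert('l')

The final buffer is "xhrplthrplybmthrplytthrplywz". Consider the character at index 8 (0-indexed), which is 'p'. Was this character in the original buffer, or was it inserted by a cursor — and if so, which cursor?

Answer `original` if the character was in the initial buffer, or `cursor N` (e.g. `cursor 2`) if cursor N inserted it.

Answer: cursor 1

Derivation:
After op 1 (insert('y')): buffer="xybmytywz" (len 9), cursors c1@2 c2@5 c3@7, authorship .1..2.3..
After op 2 (move_left): buffer="xybmytywz" (len 9), cursors c1@1 c2@4 c3@6, authorship .1..2.3..
After op 3 (insert('t')): buffer="xtybmtyttywz" (len 12), cursors c1@2 c2@6 c3@9, authorship .11..22.33..
After op 4 (add_cursor(1)): buffer="xtybmtyttywz" (len 12), cursors c4@1 c1@2 c2@6 c3@9, authorship .11..22.33..
After op 5 (insert('h')): buffer="xhthybmthytthywz" (len 16), cursors c4@2 c1@4 c2@9 c3@13, authorship .4111..222.333..
After op 6 (insert('r')): buffer="xhrthrybmthrytthrywz" (len 20), cursors c4@3 c1@6 c2@12 c3@17, authorship .441111..2222.3333..
After op 7 (insert('p')): buffer="xhrpthrpybmthrpytthrpywz" (len 24), cursors c4@4 c1@8 c2@15 c3@21, authorship .44411111..22222.33333..
After op 8 (insert('l')): buffer="xhrplthrplybmthrplytthrplywz" (len 28), cursors c4@5 c1@10 c2@18 c3@25, authorship .4444111111..222222.333333..
Authorship (.=original, N=cursor N): . 4 4 4 4 1 1 1 1 1 1 . . 2 2 2 2 2 2 . 3 3 3 3 3 3 . .
Index 8: author = 1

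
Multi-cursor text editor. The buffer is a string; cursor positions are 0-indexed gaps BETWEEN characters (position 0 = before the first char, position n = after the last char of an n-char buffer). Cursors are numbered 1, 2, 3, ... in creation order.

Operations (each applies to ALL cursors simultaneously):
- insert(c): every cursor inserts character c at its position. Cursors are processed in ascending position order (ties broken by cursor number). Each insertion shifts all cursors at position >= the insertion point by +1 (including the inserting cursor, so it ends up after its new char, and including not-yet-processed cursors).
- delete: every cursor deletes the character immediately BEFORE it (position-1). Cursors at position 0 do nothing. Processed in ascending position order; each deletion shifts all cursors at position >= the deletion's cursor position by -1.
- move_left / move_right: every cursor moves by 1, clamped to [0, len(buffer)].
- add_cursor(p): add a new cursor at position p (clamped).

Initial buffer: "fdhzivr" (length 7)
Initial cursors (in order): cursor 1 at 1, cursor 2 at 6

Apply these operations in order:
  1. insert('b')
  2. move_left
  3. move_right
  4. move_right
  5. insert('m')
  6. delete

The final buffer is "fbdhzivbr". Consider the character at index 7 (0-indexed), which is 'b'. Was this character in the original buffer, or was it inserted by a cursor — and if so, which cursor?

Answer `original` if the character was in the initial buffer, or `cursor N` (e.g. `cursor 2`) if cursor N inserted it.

After op 1 (insert('b')): buffer="fbdhzivbr" (len 9), cursors c1@2 c2@8, authorship .1.....2.
After op 2 (move_left): buffer="fbdhzivbr" (len 9), cursors c1@1 c2@7, authorship .1.....2.
After op 3 (move_right): buffer="fbdhzivbr" (len 9), cursors c1@2 c2@8, authorship .1.....2.
After op 4 (move_right): buffer="fbdhzivbr" (len 9), cursors c1@3 c2@9, authorship .1.....2.
After op 5 (insert('m')): buffer="fbdmhzivbrm" (len 11), cursors c1@4 c2@11, authorship .1.1....2.2
After op 6 (delete): buffer="fbdhzivbr" (len 9), cursors c1@3 c2@9, authorship .1.....2.
Authorship (.=original, N=cursor N): . 1 . . . . . 2 .
Index 7: author = 2

Answer: cursor 2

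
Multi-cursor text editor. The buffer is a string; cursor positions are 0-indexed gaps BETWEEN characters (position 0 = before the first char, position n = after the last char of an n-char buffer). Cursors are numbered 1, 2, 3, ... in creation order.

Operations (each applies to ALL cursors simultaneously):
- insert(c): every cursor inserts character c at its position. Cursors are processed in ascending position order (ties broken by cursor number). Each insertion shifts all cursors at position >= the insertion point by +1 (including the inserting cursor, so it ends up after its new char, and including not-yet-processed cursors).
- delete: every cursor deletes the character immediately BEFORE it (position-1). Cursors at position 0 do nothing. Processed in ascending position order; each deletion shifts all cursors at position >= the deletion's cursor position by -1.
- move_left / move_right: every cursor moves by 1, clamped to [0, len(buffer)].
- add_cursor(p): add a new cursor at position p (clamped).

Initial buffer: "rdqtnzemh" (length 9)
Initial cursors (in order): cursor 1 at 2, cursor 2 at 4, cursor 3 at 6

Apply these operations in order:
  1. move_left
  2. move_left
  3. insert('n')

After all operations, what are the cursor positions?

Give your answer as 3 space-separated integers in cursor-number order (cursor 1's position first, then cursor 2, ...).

Answer: 1 4 7

Derivation:
After op 1 (move_left): buffer="rdqtnzemh" (len 9), cursors c1@1 c2@3 c3@5, authorship .........
After op 2 (move_left): buffer="rdqtnzemh" (len 9), cursors c1@0 c2@2 c3@4, authorship .........
After op 3 (insert('n')): buffer="nrdnqtnnzemh" (len 12), cursors c1@1 c2@4 c3@7, authorship 1..2..3.....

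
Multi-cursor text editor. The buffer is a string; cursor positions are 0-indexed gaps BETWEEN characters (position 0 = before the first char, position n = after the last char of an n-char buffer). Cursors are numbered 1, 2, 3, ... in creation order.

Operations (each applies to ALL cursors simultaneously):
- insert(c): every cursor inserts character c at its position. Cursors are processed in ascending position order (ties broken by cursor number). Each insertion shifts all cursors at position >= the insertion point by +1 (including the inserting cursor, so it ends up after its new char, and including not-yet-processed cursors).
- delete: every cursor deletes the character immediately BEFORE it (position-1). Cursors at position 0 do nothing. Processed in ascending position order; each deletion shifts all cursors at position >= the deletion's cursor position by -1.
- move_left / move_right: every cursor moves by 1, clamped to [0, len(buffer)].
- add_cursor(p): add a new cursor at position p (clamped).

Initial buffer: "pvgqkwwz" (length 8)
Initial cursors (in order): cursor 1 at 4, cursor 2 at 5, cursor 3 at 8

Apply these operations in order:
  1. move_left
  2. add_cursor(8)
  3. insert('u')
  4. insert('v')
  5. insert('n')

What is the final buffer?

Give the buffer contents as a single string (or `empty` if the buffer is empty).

Answer: pvguvnquvnkwwuvnzuvn

Derivation:
After op 1 (move_left): buffer="pvgqkwwz" (len 8), cursors c1@3 c2@4 c3@7, authorship ........
After op 2 (add_cursor(8)): buffer="pvgqkwwz" (len 8), cursors c1@3 c2@4 c3@7 c4@8, authorship ........
After op 3 (insert('u')): buffer="pvguqukwwuzu" (len 12), cursors c1@4 c2@6 c3@10 c4@12, authorship ...1.2...3.4
After op 4 (insert('v')): buffer="pvguvquvkwwuvzuv" (len 16), cursors c1@5 c2@8 c3@13 c4@16, authorship ...11.22...33.44
After op 5 (insert('n')): buffer="pvguvnquvnkwwuvnzuvn" (len 20), cursors c1@6 c2@10 c3@16 c4@20, authorship ...111.222...333.444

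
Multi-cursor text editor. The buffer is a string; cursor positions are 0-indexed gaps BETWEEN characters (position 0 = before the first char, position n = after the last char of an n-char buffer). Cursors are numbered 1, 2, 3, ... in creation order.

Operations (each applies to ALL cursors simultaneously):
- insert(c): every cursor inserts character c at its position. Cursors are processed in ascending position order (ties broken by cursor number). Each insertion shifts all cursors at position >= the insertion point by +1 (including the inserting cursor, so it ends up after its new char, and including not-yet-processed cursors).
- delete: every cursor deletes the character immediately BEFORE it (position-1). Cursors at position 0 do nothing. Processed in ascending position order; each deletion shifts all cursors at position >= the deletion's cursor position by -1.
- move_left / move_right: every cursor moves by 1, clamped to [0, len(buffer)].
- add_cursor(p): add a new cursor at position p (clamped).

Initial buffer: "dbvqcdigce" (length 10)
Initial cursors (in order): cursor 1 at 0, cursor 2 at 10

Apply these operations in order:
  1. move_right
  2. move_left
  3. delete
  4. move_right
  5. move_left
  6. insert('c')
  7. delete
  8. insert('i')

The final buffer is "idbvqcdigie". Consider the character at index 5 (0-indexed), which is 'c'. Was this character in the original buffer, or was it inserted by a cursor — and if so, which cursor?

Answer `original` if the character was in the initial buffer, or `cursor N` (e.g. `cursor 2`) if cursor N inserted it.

After op 1 (move_right): buffer="dbvqcdigce" (len 10), cursors c1@1 c2@10, authorship ..........
After op 2 (move_left): buffer="dbvqcdigce" (len 10), cursors c1@0 c2@9, authorship ..........
After op 3 (delete): buffer="dbvqcdige" (len 9), cursors c1@0 c2@8, authorship .........
After op 4 (move_right): buffer="dbvqcdige" (len 9), cursors c1@1 c2@9, authorship .........
After op 5 (move_left): buffer="dbvqcdige" (len 9), cursors c1@0 c2@8, authorship .........
After op 6 (insert('c')): buffer="cdbvqcdigce" (len 11), cursors c1@1 c2@10, authorship 1........2.
After op 7 (delete): buffer="dbvqcdige" (len 9), cursors c1@0 c2@8, authorship .........
After op 8 (insert('i')): buffer="idbvqcdigie" (len 11), cursors c1@1 c2@10, authorship 1........2.
Authorship (.=original, N=cursor N): 1 . . . . . . . . 2 .
Index 5: author = original

Answer: original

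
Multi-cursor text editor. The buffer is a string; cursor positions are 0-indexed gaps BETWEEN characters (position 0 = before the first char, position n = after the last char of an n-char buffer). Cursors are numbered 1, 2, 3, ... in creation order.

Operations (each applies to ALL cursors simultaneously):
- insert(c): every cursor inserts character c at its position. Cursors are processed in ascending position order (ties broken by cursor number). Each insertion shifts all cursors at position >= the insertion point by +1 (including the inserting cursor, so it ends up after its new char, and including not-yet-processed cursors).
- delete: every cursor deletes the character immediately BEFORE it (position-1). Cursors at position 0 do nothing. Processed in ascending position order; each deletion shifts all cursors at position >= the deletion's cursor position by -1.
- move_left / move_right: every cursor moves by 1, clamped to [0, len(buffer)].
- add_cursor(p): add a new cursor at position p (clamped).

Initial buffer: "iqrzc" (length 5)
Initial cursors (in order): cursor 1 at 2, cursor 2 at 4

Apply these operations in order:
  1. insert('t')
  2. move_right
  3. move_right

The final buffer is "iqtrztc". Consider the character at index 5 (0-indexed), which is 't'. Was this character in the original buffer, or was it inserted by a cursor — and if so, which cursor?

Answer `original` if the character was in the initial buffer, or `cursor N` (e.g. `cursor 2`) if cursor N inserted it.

After op 1 (insert('t')): buffer="iqtrztc" (len 7), cursors c1@3 c2@6, authorship ..1..2.
After op 2 (move_right): buffer="iqtrztc" (len 7), cursors c1@4 c2@7, authorship ..1..2.
After op 3 (move_right): buffer="iqtrztc" (len 7), cursors c1@5 c2@7, authorship ..1..2.
Authorship (.=original, N=cursor N): . . 1 . . 2 .
Index 5: author = 2

Answer: cursor 2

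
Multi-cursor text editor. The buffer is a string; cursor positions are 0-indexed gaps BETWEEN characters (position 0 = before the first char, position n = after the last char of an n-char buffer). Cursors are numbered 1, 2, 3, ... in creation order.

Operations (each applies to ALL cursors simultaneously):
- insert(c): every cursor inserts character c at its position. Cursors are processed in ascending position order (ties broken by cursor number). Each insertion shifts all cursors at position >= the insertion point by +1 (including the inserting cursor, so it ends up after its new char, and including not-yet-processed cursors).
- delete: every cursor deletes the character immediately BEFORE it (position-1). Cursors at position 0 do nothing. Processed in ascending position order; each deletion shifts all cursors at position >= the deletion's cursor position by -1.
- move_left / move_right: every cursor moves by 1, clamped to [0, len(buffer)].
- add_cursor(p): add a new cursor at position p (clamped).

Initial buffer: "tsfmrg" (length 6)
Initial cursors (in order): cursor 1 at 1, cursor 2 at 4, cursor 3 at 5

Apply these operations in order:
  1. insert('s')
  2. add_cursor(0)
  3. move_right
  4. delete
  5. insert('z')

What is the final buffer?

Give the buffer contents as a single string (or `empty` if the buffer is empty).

Answer: zszfmszsz

Derivation:
After op 1 (insert('s')): buffer="tssfmsrsg" (len 9), cursors c1@2 c2@6 c3@8, authorship .1...2.3.
After op 2 (add_cursor(0)): buffer="tssfmsrsg" (len 9), cursors c4@0 c1@2 c2@6 c3@8, authorship .1...2.3.
After op 3 (move_right): buffer="tssfmsrsg" (len 9), cursors c4@1 c1@3 c2@7 c3@9, authorship .1...2.3.
After op 4 (delete): buffer="sfmss" (len 5), cursors c4@0 c1@1 c2@4 c3@5, authorship 1..23
After op 5 (insert('z')): buffer="zszfmszsz" (len 9), cursors c4@1 c1@3 c2@7 c3@9, authorship 411..2233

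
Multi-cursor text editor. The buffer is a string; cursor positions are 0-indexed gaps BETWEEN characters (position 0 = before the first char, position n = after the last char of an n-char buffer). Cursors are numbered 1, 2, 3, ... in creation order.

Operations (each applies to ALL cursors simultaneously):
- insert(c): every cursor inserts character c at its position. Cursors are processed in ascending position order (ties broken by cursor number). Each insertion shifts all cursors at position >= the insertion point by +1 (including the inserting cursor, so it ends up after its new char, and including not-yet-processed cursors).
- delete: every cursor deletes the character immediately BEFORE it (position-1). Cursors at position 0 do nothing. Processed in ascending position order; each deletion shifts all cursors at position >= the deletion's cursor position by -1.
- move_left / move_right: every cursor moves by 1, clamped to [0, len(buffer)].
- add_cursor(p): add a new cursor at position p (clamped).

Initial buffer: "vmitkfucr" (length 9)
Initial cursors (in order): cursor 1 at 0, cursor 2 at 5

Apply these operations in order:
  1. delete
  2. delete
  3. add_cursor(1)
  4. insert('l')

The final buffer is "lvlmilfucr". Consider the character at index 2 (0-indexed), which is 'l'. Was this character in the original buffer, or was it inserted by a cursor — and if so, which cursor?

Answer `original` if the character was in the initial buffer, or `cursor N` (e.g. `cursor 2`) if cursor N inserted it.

After op 1 (delete): buffer="vmitfucr" (len 8), cursors c1@0 c2@4, authorship ........
After op 2 (delete): buffer="vmifucr" (len 7), cursors c1@0 c2@3, authorship .......
After op 3 (add_cursor(1)): buffer="vmifucr" (len 7), cursors c1@0 c3@1 c2@3, authorship .......
After op 4 (insert('l')): buffer="lvlmilfucr" (len 10), cursors c1@1 c3@3 c2@6, authorship 1.3..2....
Authorship (.=original, N=cursor N): 1 . 3 . . 2 . . . .
Index 2: author = 3

Answer: cursor 3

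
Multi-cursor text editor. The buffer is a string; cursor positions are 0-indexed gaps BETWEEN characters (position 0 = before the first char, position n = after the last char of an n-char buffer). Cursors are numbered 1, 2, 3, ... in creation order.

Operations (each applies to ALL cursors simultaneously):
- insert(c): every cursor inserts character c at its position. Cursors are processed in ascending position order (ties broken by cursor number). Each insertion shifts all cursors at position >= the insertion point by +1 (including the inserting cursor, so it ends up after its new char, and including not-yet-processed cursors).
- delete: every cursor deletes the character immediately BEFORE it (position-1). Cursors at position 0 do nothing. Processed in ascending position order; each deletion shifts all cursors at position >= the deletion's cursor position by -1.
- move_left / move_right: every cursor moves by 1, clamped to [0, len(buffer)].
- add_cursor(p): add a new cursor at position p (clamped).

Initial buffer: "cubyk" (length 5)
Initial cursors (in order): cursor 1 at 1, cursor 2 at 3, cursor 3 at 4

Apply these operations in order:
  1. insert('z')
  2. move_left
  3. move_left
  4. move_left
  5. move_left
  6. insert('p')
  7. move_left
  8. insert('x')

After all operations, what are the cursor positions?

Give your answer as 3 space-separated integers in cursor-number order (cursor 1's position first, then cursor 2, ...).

Answer: 1 4 8

Derivation:
After op 1 (insert('z')): buffer="czubzyzk" (len 8), cursors c1@2 c2@5 c3@7, authorship .1..2.3.
After op 2 (move_left): buffer="czubzyzk" (len 8), cursors c1@1 c2@4 c3@6, authorship .1..2.3.
After op 3 (move_left): buffer="czubzyzk" (len 8), cursors c1@0 c2@3 c3@5, authorship .1..2.3.
After op 4 (move_left): buffer="czubzyzk" (len 8), cursors c1@0 c2@2 c3@4, authorship .1..2.3.
After op 5 (move_left): buffer="czubzyzk" (len 8), cursors c1@0 c2@1 c3@3, authorship .1..2.3.
After op 6 (insert('p')): buffer="pcpzupbzyzk" (len 11), cursors c1@1 c2@3 c3@6, authorship 1.21.3.2.3.
After op 7 (move_left): buffer="pcpzupbzyzk" (len 11), cursors c1@0 c2@2 c3@5, authorship 1.21.3.2.3.
After op 8 (insert('x')): buffer="xpcxpzuxpbzyzk" (len 14), cursors c1@1 c2@4 c3@8, authorship 11.221.33.2.3.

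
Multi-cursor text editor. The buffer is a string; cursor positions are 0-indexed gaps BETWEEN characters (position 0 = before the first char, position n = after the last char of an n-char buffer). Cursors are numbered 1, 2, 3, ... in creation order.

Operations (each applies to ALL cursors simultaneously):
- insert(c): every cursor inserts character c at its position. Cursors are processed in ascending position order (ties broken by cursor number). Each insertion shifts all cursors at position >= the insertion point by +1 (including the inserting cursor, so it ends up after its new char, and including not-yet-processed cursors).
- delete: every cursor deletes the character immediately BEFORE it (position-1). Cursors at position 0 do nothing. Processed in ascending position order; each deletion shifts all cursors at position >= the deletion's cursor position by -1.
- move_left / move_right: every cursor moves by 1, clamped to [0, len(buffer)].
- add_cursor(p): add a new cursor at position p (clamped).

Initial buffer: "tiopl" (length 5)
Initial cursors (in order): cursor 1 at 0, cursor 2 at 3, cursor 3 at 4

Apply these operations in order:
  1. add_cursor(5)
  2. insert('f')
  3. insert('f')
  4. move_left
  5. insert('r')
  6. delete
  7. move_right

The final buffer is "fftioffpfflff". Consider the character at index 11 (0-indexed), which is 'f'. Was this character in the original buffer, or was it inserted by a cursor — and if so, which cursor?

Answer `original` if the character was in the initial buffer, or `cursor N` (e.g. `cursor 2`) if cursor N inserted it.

After op 1 (add_cursor(5)): buffer="tiopl" (len 5), cursors c1@0 c2@3 c3@4 c4@5, authorship .....
After op 2 (insert('f')): buffer="ftiofpflf" (len 9), cursors c1@1 c2@5 c3@7 c4@9, authorship 1...2.3.4
After op 3 (insert('f')): buffer="fftioffpfflff" (len 13), cursors c1@2 c2@7 c3@10 c4@13, authorship 11...22.33.44
After op 4 (move_left): buffer="fftioffpfflff" (len 13), cursors c1@1 c2@6 c3@9 c4@12, authorship 11...22.33.44
After op 5 (insert('r')): buffer="frftiofrfpfrflfrf" (len 17), cursors c1@2 c2@8 c3@12 c4@16, authorship 111...222.333.444
After op 6 (delete): buffer="fftioffpfflff" (len 13), cursors c1@1 c2@6 c3@9 c4@12, authorship 11...22.33.44
After op 7 (move_right): buffer="fftioffpfflff" (len 13), cursors c1@2 c2@7 c3@10 c4@13, authorship 11...22.33.44
Authorship (.=original, N=cursor N): 1 1 . . . 2 2 . 3 3 . 4 4
Index 11: author = 4

Answer: cursor 4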